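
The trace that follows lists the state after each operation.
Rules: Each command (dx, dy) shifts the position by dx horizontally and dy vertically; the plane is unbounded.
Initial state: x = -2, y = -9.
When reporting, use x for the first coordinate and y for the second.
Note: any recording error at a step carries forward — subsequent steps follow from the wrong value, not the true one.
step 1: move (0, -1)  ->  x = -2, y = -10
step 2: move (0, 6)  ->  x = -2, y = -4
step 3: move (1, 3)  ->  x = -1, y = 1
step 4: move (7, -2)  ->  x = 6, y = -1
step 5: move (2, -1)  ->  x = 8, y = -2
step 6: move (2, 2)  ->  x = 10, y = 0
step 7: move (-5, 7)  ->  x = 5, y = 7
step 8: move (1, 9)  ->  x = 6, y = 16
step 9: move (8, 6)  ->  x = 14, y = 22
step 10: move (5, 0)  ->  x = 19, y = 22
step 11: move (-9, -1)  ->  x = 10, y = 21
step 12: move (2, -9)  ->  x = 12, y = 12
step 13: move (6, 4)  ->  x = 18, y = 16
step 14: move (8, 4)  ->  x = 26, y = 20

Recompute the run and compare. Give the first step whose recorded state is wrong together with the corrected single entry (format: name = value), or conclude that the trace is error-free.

step 3, y = -1

Recomputing the run from the initial state:
step 1: x = -2, y = -10
step 2: x = -2, y = -4
step 3: x = -1, y = -1
step 4: x = 6, y = -3
step 5: x = 8, y = -4
step 6: x = 10, y = -2
step 7: x = 5, y = 5
step 8: x = 6, y = 14
step 9: x = 14, y = 20
step 10: x = 19, y = 20
step 11: x = 10, y = 19
step 12: x = 12, y = 10
step 13: x = 18, y = 14
step 14: x = 26, y = 18
The first disagreement with the trace is at step 3, where the value should be y = -1.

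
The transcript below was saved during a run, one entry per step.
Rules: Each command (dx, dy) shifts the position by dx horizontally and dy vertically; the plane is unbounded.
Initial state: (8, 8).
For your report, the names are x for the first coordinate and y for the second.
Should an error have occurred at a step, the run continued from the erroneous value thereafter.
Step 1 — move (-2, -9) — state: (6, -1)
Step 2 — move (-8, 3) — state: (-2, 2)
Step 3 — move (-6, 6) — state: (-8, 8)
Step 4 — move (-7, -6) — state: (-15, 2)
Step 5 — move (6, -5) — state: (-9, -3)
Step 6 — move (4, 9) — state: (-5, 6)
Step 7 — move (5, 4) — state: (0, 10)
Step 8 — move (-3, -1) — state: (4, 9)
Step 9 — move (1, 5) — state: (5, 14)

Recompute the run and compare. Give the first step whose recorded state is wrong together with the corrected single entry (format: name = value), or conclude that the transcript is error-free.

Step 1: x = 8 + (-2) = 6, y = 8 + (-9) = -1 — no discrepancy.
Step 2: x = 6 + (-8) = -2, y = -1 + (3) = 2 — matches.
Step 3: x = -2 + (-6) = -8, y = 2 + (6) = 8 — in agreement.
Step 4: x = -8 + (-7) = -15, y = 8 + (-6) = 2 — no discrepancy.
Step 5: x = -15 + (6) = -9, y = 2 + (-5) = -3 — same as recorded.
Step 6: x = -9 + (4) = -5, y = -3 + (9) = 6 — no discrepancy.
Step 7: x = -5 + (5) = 0, y = 6 + (4) = 10 — in agreement.
Step 8: x = 0 + (-3) = -3, y = 10 + (-1) = 9 — a discrepancy with the transcript.
First deviation found at step 8; the corrected entry is x = -3.

step 8, x = -3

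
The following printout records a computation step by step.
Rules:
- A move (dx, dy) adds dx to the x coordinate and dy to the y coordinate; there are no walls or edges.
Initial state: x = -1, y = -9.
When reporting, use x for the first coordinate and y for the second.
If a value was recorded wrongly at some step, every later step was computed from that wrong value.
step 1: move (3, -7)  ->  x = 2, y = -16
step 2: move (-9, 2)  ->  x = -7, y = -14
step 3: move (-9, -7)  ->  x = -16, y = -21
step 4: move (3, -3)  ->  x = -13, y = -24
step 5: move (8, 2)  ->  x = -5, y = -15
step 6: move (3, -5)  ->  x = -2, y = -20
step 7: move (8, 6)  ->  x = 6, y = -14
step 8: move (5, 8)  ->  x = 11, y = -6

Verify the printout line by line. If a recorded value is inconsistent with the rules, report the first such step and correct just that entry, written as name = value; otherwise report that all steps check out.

Step 1: x = -1 + (3) = 2, y = -9 + (-7) = -16 — verified.
Step 2: x = 2 + (-9) = -7, y = -16 + (2) = -14 — confirmed correct.
Step 3: x = -7 + (-9) = -16, y = -14 + (-7) = -21 — matches.
Step 4: x = -16 + (3) = -13, y = -21 + (-3) = -24 — same as recorded.
Step 5: x = -13 + (8) = -5, y = -24 + (2) = -22 — not what was recorded.
The audit stops at step 5: the recorded entry is wrong and should be y = -22.

step 5, y = -22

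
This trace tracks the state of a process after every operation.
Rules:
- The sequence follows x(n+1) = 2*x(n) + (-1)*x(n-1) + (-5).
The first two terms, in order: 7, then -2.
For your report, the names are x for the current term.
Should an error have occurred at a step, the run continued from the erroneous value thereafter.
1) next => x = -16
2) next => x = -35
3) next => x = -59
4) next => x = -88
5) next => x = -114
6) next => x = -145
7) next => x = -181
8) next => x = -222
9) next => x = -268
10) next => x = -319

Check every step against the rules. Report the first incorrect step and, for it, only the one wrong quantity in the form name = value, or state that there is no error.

1. x = 2*(-2) + (-1)*(7) + (-5) = -16 (same as recorded)
2. x = 2*(-16) + (-1)*(-2) + (-5) = -35 (exactly as logged)
3. x = 2*(-35) + (-1)*(-16) + (-5) = -59 (verified)
4. x = 2*(-59) + (-1)*(-35) + (-5) = -88 (agrees with the trace)
5. x = 2*(-88) + (-1)*(-59) + (-5) = -122 (a discrepancy with the trace)
Step 5 is the first one off; corrected, x = -122.

step 5, x = -122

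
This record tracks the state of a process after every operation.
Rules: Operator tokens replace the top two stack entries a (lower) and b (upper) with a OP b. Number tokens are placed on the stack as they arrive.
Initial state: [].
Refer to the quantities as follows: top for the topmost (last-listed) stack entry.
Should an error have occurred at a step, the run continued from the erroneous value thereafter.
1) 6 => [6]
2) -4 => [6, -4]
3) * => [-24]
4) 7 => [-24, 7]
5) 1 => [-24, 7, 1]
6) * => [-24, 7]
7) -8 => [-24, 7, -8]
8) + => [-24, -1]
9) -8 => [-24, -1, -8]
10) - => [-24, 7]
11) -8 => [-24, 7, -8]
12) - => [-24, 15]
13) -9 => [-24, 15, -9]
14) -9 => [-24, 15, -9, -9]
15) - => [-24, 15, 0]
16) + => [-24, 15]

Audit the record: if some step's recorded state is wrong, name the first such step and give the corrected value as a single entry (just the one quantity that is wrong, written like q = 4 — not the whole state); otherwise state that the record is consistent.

no error

step 1: push 6: top = 6 -> verified
step 2: push -4: top = -4 -> checks out
step 3: 6 * -4 = -24 -> in agreement
step 4: push 7: top = 7 -> agrees with the record
step 5: push 1: top = 1 -> checks out
step 6: 7 * 1 = 7 -> no discrepancy
step 7: push -8: top = -8 -> matches
step 8: 7 + -8 = -1 -> matches
step 9: push -8: top = -8 -> consistent with the record
step 10: -1 - -8 = 7 -> verified
step 11: push -8: top = -8 -> checks out
step 12: 7 - -8 = 15 -> verified
step 13: push -9: top = -9 -> consistent with the record
step 14: push -9: top = -9 -> verified
step 15: -9 - -9 = 0 -> no discrepancy
step 16: 15 + 0 = 15 -> verified
Every step is consistent.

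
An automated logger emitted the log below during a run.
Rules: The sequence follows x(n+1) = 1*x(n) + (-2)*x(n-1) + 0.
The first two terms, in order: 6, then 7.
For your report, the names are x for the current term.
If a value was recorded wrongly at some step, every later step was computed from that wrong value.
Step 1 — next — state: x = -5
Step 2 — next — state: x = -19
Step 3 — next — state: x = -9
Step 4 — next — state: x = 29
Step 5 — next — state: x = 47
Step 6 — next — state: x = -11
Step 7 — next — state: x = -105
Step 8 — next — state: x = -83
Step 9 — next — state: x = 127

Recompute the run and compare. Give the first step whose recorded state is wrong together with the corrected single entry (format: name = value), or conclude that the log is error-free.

step 1: x = 1*(7) + (-2)*(6) + (0) = -5 -> no discrepancy
step 2: x = 1*(-5) + (-2)*(7) + (0) = -19 -> same as recorded
step 3: x = 1*(-19) + (-2)*(-5) + (0) = -9 -> exactly as logged
step 4: x = 1*(-9) + (-2)*(-19) + (0) = 29 -> in agreement
step 5: x = 1*(29) + (-2)*(-9) + (0) = 47 -> checks out
step 6: x = 1*(47) + (-2)*(29) + (0) = -11 -> agrees with the log
step 7: x = 1*(-11) + (-2)*(47) + (0) = -105 -> checks out
step 8: x = 1*(-105) + (-2)*(-11) + (0) = -83 -> in agreement
step 9: x = 1*(-83) + (-2)*(-105) + (0) = 127 -> in agreement
All steps check out; nothing to correct.

no error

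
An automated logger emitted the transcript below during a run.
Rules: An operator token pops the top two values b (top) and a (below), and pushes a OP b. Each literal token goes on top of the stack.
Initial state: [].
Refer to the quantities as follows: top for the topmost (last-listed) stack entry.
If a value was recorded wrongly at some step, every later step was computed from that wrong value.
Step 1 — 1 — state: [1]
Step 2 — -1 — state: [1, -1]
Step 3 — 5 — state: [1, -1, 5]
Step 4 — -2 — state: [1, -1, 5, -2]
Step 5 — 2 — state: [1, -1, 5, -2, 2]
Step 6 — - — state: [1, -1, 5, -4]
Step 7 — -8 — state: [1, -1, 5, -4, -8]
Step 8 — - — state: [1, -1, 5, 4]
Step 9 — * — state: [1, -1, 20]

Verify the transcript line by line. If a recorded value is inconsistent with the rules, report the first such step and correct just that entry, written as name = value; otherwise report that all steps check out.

no error

1. push 1: top = 1 (same as recorded)
2. push -1: top = -1 (matches)
3. push 5: top = 5 (same as recorded)
4. push -2: top = -2 (agrees with the transcript)
5. push 2: top = 2 (checks out)
6. -2 - 2 = -4 (agrees with the transcript)
7. push -8: top = -8 (verified)
8. -4 - -8 = 4 (matches)
9. 5 * 4 = 20 (in agreement)
Every step is consistent.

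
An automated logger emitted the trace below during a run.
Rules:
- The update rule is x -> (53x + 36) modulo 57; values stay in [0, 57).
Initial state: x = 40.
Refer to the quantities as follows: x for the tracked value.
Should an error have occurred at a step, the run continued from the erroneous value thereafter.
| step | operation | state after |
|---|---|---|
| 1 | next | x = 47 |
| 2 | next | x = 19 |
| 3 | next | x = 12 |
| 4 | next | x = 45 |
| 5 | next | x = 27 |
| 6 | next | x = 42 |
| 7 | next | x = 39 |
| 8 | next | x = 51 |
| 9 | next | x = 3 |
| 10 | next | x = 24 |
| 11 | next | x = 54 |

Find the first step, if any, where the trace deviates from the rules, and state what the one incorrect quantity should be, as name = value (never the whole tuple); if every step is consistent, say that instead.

Recomputing the run from the initial state:
step 1: x = 47
step 2: x = 19
step 3: x = 17
step 4: x = 25
step 5: x = 50
step 6: x = 7
step 7: x = 8
step 8: x = 4
step 9: x = 20
step 10: x = 13
step 11: x = 41
The first disagreement with the trace is at step 3, where the value should be x = 17.

step 3, x = 17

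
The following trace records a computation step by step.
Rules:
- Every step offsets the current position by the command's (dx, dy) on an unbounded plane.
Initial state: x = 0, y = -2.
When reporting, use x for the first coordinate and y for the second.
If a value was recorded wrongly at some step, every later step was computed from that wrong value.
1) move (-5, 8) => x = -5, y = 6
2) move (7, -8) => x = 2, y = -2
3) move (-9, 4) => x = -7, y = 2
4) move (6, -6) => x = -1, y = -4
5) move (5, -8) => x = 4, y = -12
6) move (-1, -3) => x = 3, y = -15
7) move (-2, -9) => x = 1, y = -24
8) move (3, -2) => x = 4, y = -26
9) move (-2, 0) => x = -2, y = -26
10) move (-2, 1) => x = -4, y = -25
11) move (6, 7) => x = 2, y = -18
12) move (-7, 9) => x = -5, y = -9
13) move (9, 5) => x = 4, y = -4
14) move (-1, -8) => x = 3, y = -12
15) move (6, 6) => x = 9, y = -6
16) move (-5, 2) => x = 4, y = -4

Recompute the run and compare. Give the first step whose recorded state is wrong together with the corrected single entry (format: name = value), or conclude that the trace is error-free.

step 1: x = 0 + (-5) = -5, y = -2 + (8) = 6 -> in agreement
step 2: x = -5 + (7) = 2, y = 6 + (-8) = -2 -> same as recorded
step 3: x = 2 + (-9) = -7, y = -2 + (4) = 2 -> confirmed correct
step 4: x = -7 + (6) = -1, y = 2 + (-6) = -4 -> no discrepancy
step 5: x = -1 + (5) = 4, y = -4 + (-8) = -12 -> agrees with the trace
step 6: x = 4 + (-1) = 3, y = -12 + (-3) = -15 -> no discrepancy
step 7: x = 3 + (-2) = 1, y = -15 + (-9) = -24 -> no discrepancy
step 8: x = 1 + (3) = 4, y = -24 + (-2) = -26 -> in agreement
step 9: x = 4 + (-2) = 2, y = -26 + (0) = -26 -> first mismatch against the trace
The audit stops at step 9: the recorded entry is wrong and should be x = 2.

step 9, x = 2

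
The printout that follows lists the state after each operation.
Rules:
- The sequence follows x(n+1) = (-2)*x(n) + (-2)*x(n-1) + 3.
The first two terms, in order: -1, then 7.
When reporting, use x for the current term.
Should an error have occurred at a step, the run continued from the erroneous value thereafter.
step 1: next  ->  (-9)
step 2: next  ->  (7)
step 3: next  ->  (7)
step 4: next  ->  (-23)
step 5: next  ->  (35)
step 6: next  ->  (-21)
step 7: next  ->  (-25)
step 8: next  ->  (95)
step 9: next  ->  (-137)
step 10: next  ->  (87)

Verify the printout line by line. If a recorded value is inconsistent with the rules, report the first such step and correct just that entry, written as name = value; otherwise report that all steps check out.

step 4, x = -25

step 1: x = -2*(7) + (-2)*(-1) + (3) = -9 -> verified
step 2: x = -2*(-9) + (-2)*(7) + (3) = 7 -> confirmed correct
step 3: x = -2*(7) + (-2)*(-9) + (3) = 7 -> checks out
step 4: x = -2*(7) + (-2)*(7) + (3) = -25 -> first mismatch against the printout
Conclusion: step 4 carries the first error; the entry should be x = -25.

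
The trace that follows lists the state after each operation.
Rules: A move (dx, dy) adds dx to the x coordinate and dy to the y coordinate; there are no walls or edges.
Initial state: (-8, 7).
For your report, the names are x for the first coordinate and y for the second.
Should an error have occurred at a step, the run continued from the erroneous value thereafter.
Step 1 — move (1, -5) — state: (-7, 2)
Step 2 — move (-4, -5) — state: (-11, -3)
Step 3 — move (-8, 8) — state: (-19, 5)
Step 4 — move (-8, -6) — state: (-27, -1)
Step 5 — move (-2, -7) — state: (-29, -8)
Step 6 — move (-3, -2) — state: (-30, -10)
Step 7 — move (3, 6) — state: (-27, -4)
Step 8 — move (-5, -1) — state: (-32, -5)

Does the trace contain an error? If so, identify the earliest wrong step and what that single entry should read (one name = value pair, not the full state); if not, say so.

Recomputing the run from the initial state:
step 1: x = -7, y = 2
step 2: x = -11, y = -3
step 3: x = -19, y = 5
step 4: x = -27, y = -1
step 5: x = -29, y = -8
step 6: x = -32, y = -10
step 7: x = -29, y = -4
step 8: x = -34, y = -5
The first disagreement with the trace is at step 6, where the value should be x = -32.

step 6, x = -32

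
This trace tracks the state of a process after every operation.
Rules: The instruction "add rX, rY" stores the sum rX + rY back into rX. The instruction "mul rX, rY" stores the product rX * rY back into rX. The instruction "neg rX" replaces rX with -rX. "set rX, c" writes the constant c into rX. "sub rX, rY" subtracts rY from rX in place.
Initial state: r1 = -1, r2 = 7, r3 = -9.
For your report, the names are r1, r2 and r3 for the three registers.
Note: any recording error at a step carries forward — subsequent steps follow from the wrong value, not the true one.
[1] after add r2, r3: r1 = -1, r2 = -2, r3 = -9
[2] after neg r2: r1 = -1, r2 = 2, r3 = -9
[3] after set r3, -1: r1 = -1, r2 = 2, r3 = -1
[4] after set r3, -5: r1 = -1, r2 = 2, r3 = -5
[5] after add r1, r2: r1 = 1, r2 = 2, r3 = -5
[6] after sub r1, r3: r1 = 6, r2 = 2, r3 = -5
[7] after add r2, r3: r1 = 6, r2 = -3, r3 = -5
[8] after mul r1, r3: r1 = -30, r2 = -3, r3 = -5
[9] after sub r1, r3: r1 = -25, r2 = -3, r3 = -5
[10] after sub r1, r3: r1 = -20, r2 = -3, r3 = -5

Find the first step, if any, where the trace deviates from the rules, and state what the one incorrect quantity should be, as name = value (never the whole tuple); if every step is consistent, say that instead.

1. r2 = 7 + -9 = -2 (verified)
2. r2 = -(-2) = 2 (same as recorded)
3. r3 = -1 (exactly as logged)
4. r3 = -5 (consistent with the trace)
5. r1 = -1 + 2 = 1 (exactly as logged)
6. r1 = 1 - -5 = 6 (matches)
7. r2 = 2 + -5 = -3 (in agreement)
8. r1 = 6 * -5 = -30 (exactly as logged)
9. r1 = -30 - -5 = -25 (consistent with the trace)
10. r1 = -25 - -5 = -20 (same as recorded)
The whole run recomputes cleanly — no discrepancies.

no error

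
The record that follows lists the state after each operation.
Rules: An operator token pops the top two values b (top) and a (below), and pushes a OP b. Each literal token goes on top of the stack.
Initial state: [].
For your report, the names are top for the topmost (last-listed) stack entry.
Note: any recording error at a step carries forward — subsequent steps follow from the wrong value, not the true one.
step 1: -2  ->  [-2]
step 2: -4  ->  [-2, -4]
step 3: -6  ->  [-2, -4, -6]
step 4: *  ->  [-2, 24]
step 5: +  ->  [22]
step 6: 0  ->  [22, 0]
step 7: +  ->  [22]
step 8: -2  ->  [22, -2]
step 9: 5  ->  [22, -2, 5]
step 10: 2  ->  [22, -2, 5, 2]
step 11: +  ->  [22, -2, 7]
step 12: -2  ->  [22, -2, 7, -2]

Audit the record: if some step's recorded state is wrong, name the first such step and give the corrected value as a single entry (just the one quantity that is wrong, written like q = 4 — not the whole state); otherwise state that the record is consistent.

Recomputing the run from the initial state:
step 1: [-2]
step 2: [-2, -4]
step 3: [-2, -4, -6]
step 4: [-2, 24]
step 5: [22]
step 6: [22, 0]
step 7: [22]
step 8: [22, -2]
step 9: [22, -2, 5]
step 10: [22, -2, 5, 2]
step 11: [22, -2, 7]
step 12: [22, -2, 7, -2]
This matches the record at every step.

no error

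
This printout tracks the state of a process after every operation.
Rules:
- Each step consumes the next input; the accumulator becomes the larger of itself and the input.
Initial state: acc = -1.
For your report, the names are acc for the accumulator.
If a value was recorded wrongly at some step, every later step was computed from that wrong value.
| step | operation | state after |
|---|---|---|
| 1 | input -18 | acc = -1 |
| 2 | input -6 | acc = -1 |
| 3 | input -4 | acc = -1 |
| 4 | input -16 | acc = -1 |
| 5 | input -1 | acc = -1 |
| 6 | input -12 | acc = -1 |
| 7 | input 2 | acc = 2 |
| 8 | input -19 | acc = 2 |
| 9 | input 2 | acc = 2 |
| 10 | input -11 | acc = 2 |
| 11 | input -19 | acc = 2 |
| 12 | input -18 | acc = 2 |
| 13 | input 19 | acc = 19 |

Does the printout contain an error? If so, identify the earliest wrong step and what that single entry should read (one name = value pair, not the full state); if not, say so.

1. acc = max(-1, -18) = -1 (consistent with the printout)
2. acc = max(-1, -6) = -1 (no discrepancy)
3. acc = max(-1, -4) = -1 (consistent with the printout)
4. acc = max(-1, -16) = -1 (verified)
5. acc = max(-1, -1) = -1 (verified)
6. acc = max(-1, -12) = -1 (consistent with the printout)
7. acc = max(-1, 2) = 2 (exactly as logged)
8. acc = max(2, -19) = 2 (confirmed correct)
9. acc = max(2, 2) = 2 (confirmed correct)
10. acc = max(2, -11) = 2 (exactly as logged)
11. acc = max(2, -19) = 2 (confirmed correct)
12. acc = max(2, -18) = 2 (matches)
13. acc = max(2, 19) = 19 (matches)
No step deviates from the rules.

no error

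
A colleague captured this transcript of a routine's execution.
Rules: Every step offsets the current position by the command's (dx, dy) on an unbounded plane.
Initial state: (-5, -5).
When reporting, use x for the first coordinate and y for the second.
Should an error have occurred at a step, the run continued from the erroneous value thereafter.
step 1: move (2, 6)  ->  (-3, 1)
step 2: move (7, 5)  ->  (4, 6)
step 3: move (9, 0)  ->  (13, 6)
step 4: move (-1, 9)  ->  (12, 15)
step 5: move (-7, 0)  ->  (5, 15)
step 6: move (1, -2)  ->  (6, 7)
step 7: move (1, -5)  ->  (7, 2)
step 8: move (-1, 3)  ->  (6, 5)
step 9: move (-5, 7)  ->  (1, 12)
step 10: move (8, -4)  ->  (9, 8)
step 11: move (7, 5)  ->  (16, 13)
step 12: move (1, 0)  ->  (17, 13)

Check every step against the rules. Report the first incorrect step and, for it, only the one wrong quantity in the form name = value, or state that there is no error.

step 6, y = 13

step 1: x = -5 + (2) = -3, y = -5 + (6) = 1 -> in agreement
step 2: x = -3 + (7) = 4, y = 1 + (5) = 6 -> matches
step 3: x = 4 + (9) = 13, y = 6 + (0) = 6 -> in agreement
step 4: x = 13 + (-1) = 12, y = 6 + (9) = 15 -> matches
step 5: x = 12 + (-7) = 5, y = 15 + (0) = 15 -> exactly as logged
step 6: x = 5 + (1) = 6, y = 15 + (-2) = 13 -> the transcript disagrees here
Step 6 is the first one off; corrected, y = 13.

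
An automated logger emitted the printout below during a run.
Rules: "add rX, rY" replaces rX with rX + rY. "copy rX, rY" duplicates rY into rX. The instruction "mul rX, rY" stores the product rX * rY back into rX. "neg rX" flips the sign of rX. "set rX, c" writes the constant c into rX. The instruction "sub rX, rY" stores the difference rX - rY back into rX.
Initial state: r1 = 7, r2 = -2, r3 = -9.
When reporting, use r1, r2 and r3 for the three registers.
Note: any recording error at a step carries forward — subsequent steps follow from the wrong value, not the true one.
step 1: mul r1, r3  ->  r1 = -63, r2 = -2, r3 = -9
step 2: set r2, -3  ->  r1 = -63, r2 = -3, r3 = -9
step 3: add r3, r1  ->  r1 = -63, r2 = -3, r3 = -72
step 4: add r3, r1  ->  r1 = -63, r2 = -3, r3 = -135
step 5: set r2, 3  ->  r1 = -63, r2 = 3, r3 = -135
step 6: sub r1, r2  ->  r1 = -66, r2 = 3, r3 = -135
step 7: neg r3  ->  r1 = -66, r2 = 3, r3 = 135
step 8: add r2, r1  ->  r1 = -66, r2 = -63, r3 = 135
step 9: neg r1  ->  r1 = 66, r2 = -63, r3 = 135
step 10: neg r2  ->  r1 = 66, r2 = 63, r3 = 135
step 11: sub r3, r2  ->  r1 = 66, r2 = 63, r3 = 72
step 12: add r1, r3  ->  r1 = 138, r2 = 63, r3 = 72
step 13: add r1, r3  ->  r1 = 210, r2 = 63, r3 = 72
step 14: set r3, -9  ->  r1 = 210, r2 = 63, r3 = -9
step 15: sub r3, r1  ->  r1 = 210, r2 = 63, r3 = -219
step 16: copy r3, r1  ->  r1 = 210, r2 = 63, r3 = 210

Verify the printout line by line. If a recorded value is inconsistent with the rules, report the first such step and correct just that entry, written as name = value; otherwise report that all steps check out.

no error

1. r1 = 7 * -9 = -63 (in agreement)
2. r2 = -3 (same as recorded)
3. r3 = -9 + -63 = -72 (exactly as logged)
4. r3 = -72 + -63 = -135 (agrees with the printout)
5. r2 = 3 (agrees with the printout)
6. r1 = -63 - 3 = -66 (confirmed correct)
7. r3 = -(-135) = 135 (agrees with the printout)
8. r2 = 3 + -66 = -63 (agrees with the printout)
9. r1 = -(-66) = 66 (exactly as logged)
10. r2 = -(-63) = 63 (same as recorded)
11. r3 = 135 - 63 = 72 (confirmed correct)
12. r1 = 66 + 72 = 138 (matches)
13. r1 = 138 + 72 = 210 (exactly as logged)
14. r3 = -9 (agrees with the printout)
15. r3 = -9 - 210 = -219 (in agreement)
16. r3 = 210 (agrees with the printout)
All entries verified; no error found.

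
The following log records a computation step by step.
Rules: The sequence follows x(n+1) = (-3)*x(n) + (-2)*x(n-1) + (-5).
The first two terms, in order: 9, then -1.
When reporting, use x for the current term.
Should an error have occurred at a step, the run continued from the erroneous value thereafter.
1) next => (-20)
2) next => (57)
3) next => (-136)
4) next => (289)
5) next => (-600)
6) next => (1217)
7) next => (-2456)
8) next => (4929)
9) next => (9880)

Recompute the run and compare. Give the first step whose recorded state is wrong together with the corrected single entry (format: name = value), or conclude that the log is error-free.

1. x = -3*(-1) + (-2)*(9) + (-5) = -20 (consistent with the log)
2. x = -3*(-20) + (-2)*(-1) + (-5) = 57 (consistent with the log)
3. x = -3*(57) + (-2)*(-20) + (-5) = -136 (checks out)
4. x = -3*(-136) + (-2)*(57) + (-5) = 289 (consistent with the log)
5. x = -3*(289) + (-2)*(-136) + (-5) = -600 (same as recorded)
6. x = -3*(-600) + (-2)*(289) + (-5) = 1217 (confirmed correct)
7. x = -3*(1217) + (-2)*(-600) + (-5) = -2456 (no discrepancy)
8. x = -3*(-2456) + (-2)*(1217) + (-5) = 4929 (checks out)
9. x = -3*(4929) + (-2)*(-2456) + (-5) = -9880 (the recorded entry deviates here)
The audit stops at step 9: the recorded entry is wrong and should be x = -9880.

step 9, x = -9880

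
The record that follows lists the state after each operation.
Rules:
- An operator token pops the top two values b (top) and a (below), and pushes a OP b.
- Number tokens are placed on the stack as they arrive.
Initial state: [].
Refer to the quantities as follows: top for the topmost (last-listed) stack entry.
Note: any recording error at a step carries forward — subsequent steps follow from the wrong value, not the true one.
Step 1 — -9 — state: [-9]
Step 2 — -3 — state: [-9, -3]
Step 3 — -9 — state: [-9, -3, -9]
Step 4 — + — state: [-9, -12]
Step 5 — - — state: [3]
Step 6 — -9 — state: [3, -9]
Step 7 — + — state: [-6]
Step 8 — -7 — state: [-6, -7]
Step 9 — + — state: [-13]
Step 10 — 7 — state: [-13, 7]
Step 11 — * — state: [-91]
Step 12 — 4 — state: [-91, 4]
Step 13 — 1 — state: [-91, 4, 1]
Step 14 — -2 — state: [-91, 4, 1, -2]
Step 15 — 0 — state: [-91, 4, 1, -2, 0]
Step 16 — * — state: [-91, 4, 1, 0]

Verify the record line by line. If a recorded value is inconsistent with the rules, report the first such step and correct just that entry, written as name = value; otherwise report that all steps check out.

no error

Recomputing the run from the initial state:
step 1: [-9]
step 2: [-9, -3]
step 3: [-9, -3, -9]
step 4: [-9, -12]
step 5: [3]
step 6: [3, -9]
step 7: [-6]
step 8: [-6, -7]
step 9: [-13]
step 10: [-13, 7]
step 11: [-91]
step 12: [-91, 4]
step 13: [-91, 4, 1]
step 14: [-91, 4, 1, -2]
step 15: [-91, 4, 1, -2, 0]
step 16: [-91, 4, 1, 0]
This matches the record at every step.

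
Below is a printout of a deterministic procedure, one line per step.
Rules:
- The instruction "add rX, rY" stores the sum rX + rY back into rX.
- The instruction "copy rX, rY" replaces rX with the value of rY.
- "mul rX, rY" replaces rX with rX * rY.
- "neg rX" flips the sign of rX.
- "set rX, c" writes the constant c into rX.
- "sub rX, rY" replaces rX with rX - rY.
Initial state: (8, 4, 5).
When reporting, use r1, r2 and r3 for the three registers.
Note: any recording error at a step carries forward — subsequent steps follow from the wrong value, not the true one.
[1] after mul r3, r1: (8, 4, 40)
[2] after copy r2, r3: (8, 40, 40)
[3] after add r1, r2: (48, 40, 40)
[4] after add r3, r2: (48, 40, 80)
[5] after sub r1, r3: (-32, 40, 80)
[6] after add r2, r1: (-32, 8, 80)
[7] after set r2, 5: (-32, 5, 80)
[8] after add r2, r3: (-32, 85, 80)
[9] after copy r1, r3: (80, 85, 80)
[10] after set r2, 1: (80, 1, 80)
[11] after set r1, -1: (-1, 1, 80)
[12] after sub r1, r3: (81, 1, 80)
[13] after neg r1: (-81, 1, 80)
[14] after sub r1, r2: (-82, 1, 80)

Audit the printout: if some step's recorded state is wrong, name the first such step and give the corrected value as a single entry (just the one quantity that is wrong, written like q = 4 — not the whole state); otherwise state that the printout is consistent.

Recomputing the run from the initial state:
step 1: r1 = 8, r2 = 4, r3 = 40
step 2: r1 = 8, r2 = 40, r3 = 40
step 3: r1 = 48, r2 = 40, r3 = 40
step 4: r1 = 48, r2 = 40, r3 = 80
step 5: r1 = -32, r2 = 40, r3 = 80
step 6: r1 = -32, r2 = 8, r3 = 80
step 7: r1 = -32, r2 = 5, r3 = 80
step 8: r1 = -32, r2 = 85, r3 = 80
step 9: r1 = 80, r2 = 85, r3 = 80
step 10: r1 = 80, r2 = 1, r3 = 80
step 11: r1 = -1, r2 = 1, r3 = 80
step 12: r1 = -81, r2 = 1, r3 = 80
step 13: r1 = 81, r2 = 1, r3 = 80
step 14: r1 = 80, r2 = 1, r3 = 80
The first disagreement with the printout is at step 12, where the value should be r1 = -81.

step 12, r1 = -81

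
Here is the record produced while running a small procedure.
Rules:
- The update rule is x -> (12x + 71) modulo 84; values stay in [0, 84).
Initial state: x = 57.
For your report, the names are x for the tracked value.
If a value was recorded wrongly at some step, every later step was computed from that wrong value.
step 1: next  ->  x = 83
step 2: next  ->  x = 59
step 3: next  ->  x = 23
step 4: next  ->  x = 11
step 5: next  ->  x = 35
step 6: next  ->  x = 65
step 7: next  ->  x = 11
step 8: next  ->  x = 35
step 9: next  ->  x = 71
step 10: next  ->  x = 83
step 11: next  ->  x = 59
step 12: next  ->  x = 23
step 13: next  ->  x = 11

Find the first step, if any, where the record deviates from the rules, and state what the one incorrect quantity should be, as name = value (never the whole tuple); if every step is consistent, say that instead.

Recomputing the run from the initial state:
step 1: x = 83
step 2: x = 59
step 3: x = 23
step 4: x = 11
step 5: x = 35
step 6: x = 71
step 7: x = 83
step 8: x = 59
step 9: x = 23
step 10: x = 11
step 11: x = 35
step 12: x = 71
step 13: x = 83
The first disagreement with the record is at step 6, where the value should be x = 71.

step 6, x = 71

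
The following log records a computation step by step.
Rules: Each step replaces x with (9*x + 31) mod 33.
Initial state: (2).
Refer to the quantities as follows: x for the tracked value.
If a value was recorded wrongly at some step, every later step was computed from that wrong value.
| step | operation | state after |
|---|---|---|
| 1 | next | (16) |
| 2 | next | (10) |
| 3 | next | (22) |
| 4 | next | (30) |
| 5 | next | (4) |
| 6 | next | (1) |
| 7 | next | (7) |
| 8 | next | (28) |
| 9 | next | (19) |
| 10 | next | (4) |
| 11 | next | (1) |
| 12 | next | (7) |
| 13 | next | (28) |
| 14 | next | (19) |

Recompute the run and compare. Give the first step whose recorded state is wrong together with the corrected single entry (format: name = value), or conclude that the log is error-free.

step 4, x = 31

1. x = (9*2 + 31) mod 33 = 16 (matches)
2. x = (9*16 + 31) mod 33 = 10 (consistent with the log)
3. x = (9*10 + 31) mod 33 = 22 (matches)
4. x = (9*22 + 31) mod 33 = 31 (first mismatch against the log)
Conclusion: step 4 carries the first error; the entry should be x = 31.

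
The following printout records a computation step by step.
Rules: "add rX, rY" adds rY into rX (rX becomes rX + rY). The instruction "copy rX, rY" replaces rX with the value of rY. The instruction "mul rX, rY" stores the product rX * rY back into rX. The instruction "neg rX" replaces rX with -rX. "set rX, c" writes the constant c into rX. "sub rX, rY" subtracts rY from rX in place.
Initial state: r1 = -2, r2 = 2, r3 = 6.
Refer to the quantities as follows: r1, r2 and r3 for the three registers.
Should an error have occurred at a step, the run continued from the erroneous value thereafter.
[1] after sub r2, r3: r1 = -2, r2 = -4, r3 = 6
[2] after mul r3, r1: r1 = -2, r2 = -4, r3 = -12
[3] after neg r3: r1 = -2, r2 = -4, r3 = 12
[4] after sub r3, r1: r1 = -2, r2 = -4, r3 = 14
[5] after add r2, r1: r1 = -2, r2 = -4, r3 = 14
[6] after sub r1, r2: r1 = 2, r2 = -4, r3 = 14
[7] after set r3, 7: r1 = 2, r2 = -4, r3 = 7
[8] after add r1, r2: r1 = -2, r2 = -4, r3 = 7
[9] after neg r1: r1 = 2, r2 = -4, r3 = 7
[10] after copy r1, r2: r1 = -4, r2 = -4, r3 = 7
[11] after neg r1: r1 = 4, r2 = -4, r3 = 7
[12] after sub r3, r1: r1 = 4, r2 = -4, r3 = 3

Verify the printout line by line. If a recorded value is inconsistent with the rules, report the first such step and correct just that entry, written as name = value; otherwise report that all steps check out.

1. r2 = 2 - 6 = -4 (same as recorded)
2. r3 = 6 * -2 = -12 (checks out)
3. r3 = -(-12) = 12 (in agreement)
4. r3 = 12 - -2 = 14 (verified)
5. r2 = -4 + -2 = -6 (the entry is off here)
The audit stops at step 5: the recorded entry is wrong and should be r2 = -6.

step 5, r2 = -6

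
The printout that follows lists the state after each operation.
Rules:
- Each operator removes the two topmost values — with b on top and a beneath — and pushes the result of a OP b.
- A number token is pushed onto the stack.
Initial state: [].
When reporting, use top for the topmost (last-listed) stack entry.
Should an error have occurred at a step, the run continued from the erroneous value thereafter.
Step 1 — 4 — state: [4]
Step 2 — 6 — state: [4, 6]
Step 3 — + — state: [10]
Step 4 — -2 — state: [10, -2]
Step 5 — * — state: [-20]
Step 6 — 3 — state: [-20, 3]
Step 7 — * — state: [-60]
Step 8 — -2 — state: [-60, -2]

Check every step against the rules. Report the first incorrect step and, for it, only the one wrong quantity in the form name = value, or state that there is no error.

no error

step 1: push 4: top = 4 -> agrees with the printout
step 2: push 6: top = 6 -> in agreement
step 3: 4 + 6 = 10 -> same as recorded
step 4: push -2: top = -2 -> verified
step 5: 10 * -2 = -20 -> same as recorded
step 6: push 3: top = 3 -> exactly as logged
step 7: -20 * 3 = -60 -> matches
step 8: push -2: top = -2 -> checks out
No step deviates from the rules.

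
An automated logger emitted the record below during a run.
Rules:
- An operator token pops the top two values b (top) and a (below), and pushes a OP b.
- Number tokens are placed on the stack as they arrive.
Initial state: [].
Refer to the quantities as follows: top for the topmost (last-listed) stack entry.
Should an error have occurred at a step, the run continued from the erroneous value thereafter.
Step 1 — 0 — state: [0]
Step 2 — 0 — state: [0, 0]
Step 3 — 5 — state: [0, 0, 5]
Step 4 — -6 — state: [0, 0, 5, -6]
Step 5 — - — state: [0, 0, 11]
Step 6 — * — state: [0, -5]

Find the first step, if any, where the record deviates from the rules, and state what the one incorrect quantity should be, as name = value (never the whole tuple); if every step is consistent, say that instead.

1. push 0: top = 0 (exactly as logged)
2. push 0: top = 0 (in agreement)
3. push 5: top = 5 (matches)
4. push -6: top = -6 (exactly as logged)
5. 5 - -6 = 11 (checks out)
6. 0 * 11 = 0 (a discrepancy with the record)
First incorrect step: 6; the correct value is top = 0.

step 6, top = 0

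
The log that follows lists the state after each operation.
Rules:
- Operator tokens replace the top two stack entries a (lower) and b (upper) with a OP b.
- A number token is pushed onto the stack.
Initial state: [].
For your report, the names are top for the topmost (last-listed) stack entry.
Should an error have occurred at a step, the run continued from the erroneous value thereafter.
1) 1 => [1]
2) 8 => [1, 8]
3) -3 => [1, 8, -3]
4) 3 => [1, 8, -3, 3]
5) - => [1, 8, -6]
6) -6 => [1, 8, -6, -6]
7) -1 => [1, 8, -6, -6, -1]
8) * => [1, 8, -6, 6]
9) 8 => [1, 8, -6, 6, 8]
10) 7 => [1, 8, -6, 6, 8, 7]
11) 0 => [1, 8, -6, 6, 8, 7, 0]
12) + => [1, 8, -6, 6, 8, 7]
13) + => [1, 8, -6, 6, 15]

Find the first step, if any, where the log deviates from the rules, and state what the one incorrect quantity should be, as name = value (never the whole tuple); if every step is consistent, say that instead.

no error

Recomputing the run from the initial state:
step 1: [1]
step 2: [1, 8]
step 3: [1, 8, -3]
step 4: [1, 8, -3, 3]
step 5: [1, 8, -6]
step 6: [1, 8, -6, -6]
step 7: [1, 8, -6, -6, -1]
step 8: [1, 8, -6, 6]
step 9: [1, 8, -6, 6, 8]
step 10: [1, 8, -6, 6, 8, 7]
step 11: [1, 8, -6, 6, 8, 7, 0]
step 12: [1, 8, -6, 6, 8, 7]
step 13: [1, 8, -6, 6, 15]
This matches the log at every step.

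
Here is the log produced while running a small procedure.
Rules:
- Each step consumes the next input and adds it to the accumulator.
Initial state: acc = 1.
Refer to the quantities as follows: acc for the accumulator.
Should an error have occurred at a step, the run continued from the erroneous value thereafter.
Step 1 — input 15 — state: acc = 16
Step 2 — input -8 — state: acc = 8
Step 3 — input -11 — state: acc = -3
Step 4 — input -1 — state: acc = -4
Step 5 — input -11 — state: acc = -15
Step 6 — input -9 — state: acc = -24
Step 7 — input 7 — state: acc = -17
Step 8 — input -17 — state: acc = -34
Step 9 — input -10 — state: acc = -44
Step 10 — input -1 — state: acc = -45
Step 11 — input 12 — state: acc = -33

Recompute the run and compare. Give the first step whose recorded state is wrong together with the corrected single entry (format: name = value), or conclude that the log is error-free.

1. acc = 1 + 15 = 16 (verified)
2. acc = 16 + -8 = 8 (in agreement)
3. acc = 8 + -11 = -3 (no discrepancy)
4. acc = -3 + -1 = -4 (checks out)
5. acc = -4 + -11 = -15 (exactly as logged)
6. acc = -15 + -9 = -24 (matches)
7. acc = -24 + 7 = -17 (confirmed correct)
8. acc = -17 + -17 = -34 (exactly as logged)
9. acc = -34 + -10 = -44 (matches)
10. acc = -44 + -1 = -45 (verified)
11. acc = -45 + 12 = -33 (agrees with the log)
All steps check out; nothing to correct.

no error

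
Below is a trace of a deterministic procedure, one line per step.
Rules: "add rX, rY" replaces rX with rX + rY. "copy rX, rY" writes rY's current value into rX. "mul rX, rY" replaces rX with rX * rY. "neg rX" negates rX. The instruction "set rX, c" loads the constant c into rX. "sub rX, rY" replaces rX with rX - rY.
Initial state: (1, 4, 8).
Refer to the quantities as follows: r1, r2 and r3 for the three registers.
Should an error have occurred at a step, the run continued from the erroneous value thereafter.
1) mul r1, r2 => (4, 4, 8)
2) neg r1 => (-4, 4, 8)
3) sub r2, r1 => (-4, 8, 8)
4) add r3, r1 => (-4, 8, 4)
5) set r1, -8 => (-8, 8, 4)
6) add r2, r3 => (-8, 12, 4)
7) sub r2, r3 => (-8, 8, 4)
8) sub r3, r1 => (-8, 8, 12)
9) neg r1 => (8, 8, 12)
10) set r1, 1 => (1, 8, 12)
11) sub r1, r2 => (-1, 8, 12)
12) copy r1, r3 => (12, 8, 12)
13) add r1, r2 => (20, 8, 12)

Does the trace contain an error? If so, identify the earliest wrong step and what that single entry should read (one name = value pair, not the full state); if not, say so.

step 11, r1 = -7

step 1: r1 = 1 * 4 = 4 -> verified
step 2: r1 = -(4) = -4 -> checks out
step 3: r2 = 4 - -4 = 8 -> matches
step 4: r3 = 8 + -4 = 4 -> confirmed correct
step 5: r1 = -8 -> agrees with the trace
step 6: r2 = 8 + 4 = 12 -> matches
step 7: r2 = 12 - 4 = 8 -> verified
step 8: r3 = 4 - -8 = 12 -> checks out
step 9: r1 = -(-8) = 8 -> matches
step 10: r1 = 1 -> exactly as logged
step 11: r1 = 1 - 8 = -7 -> the trace disagrees here
The audit stops at step 11: the recorded entry is wrong and should be r1 = -7.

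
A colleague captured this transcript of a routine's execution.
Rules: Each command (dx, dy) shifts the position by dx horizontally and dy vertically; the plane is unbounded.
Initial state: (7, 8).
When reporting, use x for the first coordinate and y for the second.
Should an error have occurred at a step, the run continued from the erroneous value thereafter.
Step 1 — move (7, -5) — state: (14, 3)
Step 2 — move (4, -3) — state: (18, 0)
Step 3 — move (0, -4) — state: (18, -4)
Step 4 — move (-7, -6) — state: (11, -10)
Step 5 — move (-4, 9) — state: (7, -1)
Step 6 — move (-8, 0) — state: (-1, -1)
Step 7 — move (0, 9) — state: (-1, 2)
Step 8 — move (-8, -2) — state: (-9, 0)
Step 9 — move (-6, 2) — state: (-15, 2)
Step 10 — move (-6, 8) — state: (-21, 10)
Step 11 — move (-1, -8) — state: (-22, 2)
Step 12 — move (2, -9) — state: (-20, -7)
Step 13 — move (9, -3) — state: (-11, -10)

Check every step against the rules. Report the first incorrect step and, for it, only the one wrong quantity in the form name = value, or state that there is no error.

1. x = 7 + (7) = 14, y = 8 + (-5) = 3 (in agreement)
2. x = 14 + (4) = 18, y = 3 + (-3) = 0 (verified)
3. x = 18 + (0) = 18, y = 0 + (-4) = -4 (matches)
4. x = 18 + (-7) = 11, y = -4 + (-6) = -10 (no discrepancy)
5. x = 11 + (-4) = 7, y = -10 + (9) = -1 (agrees with the transcript)
6. x = 7 + (-8) = -1, y = -1 + (0) = -1 (no discrepancy)
7. x = -1 + (0) = -1, y = -1 + (9) = 8 (a discrepancy with the transcript)
First incorrect step: 7; the correct value is y = 8.

step 7, y = 8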